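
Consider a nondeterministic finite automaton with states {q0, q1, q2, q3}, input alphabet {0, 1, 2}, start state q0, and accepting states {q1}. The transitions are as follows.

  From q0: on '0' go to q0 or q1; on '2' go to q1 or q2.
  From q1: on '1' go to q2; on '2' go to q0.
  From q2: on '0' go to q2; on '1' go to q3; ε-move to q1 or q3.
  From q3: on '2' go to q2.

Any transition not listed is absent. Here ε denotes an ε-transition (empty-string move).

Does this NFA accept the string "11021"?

Start in {q0}.
Read '1': {q0} → ∅.
The set is empty and remains empty for the remaining 4 symbols.
The final set ∅ contains no accepting state.

No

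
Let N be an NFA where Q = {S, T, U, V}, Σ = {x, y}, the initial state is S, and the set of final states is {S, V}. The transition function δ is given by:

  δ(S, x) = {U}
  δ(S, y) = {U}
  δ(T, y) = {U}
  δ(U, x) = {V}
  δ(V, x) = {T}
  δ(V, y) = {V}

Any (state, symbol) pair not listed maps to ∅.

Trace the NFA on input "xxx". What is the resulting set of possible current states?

{T}

Start in {S}.
Read 'x': {S} → {U}.
Read 'x': {U} → {V}.
Read 'x': {V} → {T}.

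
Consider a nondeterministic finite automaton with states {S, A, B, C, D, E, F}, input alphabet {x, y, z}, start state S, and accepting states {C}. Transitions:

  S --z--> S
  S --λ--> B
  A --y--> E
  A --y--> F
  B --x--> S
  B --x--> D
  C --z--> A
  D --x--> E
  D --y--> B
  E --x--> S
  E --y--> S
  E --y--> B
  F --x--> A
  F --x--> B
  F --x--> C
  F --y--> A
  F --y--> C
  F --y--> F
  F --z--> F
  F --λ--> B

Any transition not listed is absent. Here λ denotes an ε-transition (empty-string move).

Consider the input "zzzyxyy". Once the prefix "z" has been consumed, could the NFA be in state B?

Start: ε-closure({S}) = {S, B}.
Read 'z': {S, B} → {S, B}.
State B is in {S, B}.

Yes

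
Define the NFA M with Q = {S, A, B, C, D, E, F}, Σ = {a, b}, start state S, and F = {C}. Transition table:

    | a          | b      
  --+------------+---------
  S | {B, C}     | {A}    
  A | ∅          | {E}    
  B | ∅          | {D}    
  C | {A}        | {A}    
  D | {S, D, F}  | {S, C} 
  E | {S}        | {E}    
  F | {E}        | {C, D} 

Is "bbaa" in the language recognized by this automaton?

Yes

Start in {S}.
Read 'b': S→{A}; now {A}.
Read 'b': A→{E}; now {E}.
Read 'a': E→{S}; now {S}.
Read 'a': S→{B, C}; now {B, C}.
The final set {B, C} contains the accepting state C.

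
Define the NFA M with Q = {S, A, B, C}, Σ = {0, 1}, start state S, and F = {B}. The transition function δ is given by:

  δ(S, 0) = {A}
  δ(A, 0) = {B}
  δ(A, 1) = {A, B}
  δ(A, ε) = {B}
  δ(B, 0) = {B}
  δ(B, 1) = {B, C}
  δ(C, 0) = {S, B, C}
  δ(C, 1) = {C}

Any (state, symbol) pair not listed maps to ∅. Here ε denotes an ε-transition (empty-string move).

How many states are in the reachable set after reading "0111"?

Start in {S}.
Read '0': {S} → {A, B}.
Read '1': {A, B} → {A, B, C}.
Read '1': {A, B, C} → {A, B, C}.
Read '1': {A, B, C} → {A, B, C}.
That set has 3 states.

3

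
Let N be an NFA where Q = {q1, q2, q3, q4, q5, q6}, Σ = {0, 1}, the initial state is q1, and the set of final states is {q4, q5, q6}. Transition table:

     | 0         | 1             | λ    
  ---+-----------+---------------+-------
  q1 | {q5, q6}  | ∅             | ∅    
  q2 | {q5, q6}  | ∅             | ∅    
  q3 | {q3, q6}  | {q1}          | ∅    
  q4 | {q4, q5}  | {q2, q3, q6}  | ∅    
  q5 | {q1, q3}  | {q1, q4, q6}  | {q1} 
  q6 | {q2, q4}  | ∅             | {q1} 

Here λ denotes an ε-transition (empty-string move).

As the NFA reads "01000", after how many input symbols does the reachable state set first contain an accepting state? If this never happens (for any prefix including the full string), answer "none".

1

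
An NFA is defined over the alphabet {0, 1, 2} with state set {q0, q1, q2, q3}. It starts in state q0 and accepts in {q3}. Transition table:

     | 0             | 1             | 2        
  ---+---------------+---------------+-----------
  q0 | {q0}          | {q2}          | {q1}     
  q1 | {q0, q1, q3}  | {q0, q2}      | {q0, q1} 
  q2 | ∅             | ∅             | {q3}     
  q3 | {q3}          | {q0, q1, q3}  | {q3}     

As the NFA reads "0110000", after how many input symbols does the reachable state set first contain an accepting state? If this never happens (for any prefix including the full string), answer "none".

none

Start in {q0}.
Read '0': {q0} → {q0}.
Read '1': {q0} → {q2}.
Read '1': {q2} → ∅.
The set is empty and remains empty for the remaining 4 symbols.
No reachable set along the way intersects F.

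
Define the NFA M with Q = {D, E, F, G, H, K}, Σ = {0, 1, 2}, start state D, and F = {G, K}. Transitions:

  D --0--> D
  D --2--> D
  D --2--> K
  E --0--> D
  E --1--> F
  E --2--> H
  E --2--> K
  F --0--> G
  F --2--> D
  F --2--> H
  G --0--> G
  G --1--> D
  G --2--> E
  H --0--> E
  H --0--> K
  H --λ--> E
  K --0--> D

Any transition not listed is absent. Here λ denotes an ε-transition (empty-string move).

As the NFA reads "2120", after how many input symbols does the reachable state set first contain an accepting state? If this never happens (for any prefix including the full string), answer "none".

1

Start in {D}.
Read '2': {D} → {D, K}.
None of the earlier sets intersect F, but {D, K} does.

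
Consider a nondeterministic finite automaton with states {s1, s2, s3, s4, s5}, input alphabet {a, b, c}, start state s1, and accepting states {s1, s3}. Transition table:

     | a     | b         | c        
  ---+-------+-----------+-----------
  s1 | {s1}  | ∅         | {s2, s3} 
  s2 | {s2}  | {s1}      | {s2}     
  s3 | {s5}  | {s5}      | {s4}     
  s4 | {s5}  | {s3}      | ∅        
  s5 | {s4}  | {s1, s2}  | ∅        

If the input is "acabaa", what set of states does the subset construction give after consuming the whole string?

{s1, s2}

Start in {s1}.
Read 'a': s1→{s1}; now {s1}.
Read 'c': s1→{s2, s3}; now {s2, s3}.
Read 'a': s2→{s2}, s3→{s5}; now {s2, s5}.
Read 'b': s2→{s1}, s5→{s1, s2}; now {s1, s2}.
Read 'a': s1→{s1}, s2→{s2}; now {s1, s2}.
Read 'a': s1→{s1}, s2→{s2}; now {s1, s2}.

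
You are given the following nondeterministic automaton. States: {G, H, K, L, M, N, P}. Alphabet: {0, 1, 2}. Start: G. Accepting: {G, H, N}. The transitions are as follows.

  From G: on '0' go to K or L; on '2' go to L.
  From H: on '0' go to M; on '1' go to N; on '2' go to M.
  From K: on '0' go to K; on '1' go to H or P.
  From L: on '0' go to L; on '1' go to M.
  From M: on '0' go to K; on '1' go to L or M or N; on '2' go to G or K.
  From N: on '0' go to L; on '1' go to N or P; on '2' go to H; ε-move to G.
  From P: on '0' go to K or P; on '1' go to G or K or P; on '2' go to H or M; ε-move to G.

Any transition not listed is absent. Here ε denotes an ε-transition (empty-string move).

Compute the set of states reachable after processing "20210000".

Start in {G}.
Read '2': G→{L}; now {L}.
Read '0': L→{L}; now {L}.
Read '2': L→∅; now ∅.
The set is empty and remains empty for the remaining 5 symbols.

∅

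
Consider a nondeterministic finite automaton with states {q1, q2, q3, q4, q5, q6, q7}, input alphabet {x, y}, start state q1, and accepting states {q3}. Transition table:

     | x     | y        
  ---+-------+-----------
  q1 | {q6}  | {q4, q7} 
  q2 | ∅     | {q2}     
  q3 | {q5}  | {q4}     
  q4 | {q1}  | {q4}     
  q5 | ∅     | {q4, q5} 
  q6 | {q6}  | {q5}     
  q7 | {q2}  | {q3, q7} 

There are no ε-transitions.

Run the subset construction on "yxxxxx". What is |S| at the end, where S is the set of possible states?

1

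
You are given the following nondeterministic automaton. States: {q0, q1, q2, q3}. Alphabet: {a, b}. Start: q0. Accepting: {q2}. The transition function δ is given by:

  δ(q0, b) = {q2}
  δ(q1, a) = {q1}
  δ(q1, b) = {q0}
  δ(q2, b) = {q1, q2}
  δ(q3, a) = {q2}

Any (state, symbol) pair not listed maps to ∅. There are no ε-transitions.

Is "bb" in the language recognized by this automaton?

Yes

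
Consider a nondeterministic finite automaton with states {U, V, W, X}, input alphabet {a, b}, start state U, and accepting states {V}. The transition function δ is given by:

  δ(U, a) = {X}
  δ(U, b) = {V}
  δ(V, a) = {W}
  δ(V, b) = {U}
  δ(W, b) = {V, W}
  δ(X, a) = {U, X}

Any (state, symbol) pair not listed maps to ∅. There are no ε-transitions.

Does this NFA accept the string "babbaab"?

Start in {U}.
Read 'b': U→{V}; now {V}.
Read 'a': V→{W}; now {W}.
Read 'b': W→{V, W}; now {V, W}.
Read 'b': V→{U}, W→{V, W}; now {U, V, W}.
Read 'a': U→{X}, V→{W}, W→∅; now {W, X}.
Read 'a': W→∅, X→{U, X}; now {U, X}.
Read 'b': U→{V}, X→∅; now {V}.
The final set {V} contains the accepting state V.

Yes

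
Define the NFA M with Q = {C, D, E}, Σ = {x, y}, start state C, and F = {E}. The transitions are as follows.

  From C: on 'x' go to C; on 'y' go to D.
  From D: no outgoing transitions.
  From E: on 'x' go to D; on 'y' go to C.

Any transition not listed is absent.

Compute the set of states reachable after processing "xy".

{D}

Start in {C}.
Read 'x': C→{C}; now {C}.
Read 'y': C→{D}; now {D}.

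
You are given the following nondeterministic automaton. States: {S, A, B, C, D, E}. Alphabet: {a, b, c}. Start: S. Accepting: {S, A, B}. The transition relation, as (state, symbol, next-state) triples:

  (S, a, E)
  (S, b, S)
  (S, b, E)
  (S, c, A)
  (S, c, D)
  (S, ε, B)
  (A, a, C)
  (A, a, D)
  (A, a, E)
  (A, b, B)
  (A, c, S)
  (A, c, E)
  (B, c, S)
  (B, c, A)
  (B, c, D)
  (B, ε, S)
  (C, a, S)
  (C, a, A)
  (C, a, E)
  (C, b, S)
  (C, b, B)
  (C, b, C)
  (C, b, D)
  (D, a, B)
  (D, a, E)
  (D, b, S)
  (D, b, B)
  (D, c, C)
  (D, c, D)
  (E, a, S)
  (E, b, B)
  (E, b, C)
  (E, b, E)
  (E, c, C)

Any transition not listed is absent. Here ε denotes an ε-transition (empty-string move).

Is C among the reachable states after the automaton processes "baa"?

No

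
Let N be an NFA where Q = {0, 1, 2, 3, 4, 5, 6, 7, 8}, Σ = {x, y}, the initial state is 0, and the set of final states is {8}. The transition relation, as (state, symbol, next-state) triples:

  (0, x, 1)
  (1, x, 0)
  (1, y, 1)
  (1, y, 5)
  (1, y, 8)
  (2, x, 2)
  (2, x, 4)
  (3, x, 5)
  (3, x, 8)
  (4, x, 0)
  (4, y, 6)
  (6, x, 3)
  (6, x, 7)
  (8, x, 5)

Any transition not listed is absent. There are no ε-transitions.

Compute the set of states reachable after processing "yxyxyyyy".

∅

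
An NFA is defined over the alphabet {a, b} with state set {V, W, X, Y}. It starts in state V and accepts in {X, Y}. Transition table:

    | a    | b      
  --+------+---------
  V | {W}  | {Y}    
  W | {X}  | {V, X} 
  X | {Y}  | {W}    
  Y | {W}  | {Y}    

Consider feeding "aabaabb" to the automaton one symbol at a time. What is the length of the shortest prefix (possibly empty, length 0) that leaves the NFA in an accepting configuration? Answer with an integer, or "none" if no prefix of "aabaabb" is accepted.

Start in {V}.
Read 'a': {V} → {W}.
Read 'a': {W} → {X}.
None of the earlier sets intersect F, but {X} does.

2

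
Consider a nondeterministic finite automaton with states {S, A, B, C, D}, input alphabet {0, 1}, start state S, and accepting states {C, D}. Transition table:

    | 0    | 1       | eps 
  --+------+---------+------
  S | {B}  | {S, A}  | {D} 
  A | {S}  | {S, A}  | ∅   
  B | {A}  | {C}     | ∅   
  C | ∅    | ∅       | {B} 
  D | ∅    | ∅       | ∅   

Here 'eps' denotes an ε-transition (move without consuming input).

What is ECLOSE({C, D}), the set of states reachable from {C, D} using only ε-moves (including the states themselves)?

{B, C, D}

Begin with {C, D}.
ε-move C → B; add B.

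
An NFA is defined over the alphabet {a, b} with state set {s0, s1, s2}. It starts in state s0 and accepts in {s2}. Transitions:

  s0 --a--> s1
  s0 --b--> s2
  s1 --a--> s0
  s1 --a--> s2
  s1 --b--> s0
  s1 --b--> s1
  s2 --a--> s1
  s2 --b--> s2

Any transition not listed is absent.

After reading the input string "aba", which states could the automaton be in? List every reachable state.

{s0, s1, s2}

Start in {s0}.
Read 'a': {s0} → {s1}.
Read 'b': {s1} → {s0, s1}.
Read 'a': {s0, s1} → {s0, s1, s2}.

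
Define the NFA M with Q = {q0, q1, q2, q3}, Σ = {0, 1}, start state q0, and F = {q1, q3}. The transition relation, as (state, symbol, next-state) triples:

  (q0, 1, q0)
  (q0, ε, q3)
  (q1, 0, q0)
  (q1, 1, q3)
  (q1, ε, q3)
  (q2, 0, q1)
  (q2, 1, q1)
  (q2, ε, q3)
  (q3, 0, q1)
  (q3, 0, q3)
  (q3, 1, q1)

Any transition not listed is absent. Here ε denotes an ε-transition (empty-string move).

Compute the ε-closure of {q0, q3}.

{q0, q3}

Begin with {q0, q3}.
No ε-moves leave this set, so the closure equals the set itself.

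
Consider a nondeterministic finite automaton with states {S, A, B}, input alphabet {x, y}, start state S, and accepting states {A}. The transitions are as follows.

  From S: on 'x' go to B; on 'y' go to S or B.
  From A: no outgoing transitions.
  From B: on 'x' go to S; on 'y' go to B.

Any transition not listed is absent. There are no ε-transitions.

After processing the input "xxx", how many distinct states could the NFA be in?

Start in {S}.
Read 'x': S→{B}; now {B}.
Read 'x': B→{S}; now {S}.
Read 'x': S→{B}; now {B}.
That set has 1 state.

1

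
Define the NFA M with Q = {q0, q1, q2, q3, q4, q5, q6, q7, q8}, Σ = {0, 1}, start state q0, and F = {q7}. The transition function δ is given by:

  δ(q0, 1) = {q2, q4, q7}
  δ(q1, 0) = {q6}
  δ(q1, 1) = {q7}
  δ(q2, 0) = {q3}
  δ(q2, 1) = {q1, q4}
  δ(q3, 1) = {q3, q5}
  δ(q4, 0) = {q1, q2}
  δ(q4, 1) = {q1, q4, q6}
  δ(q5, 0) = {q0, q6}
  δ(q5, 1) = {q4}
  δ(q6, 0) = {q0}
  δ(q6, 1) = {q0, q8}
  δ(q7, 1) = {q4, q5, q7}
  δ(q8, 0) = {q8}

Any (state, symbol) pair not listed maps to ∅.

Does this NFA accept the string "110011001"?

Start in {q0}.
Read '1': q0→{q2, q4, q7}; now {q2, q4, q7}.
Read '1': q2→{q1, q4}, q4→{q1, q4, q6}, q7→{q4, q5, q7}; now {q1, q4, q5, q6, q7}.
Read '0': q1→{q6}, q4→{q1, q2}, q5→{q0, q6}, q6→{q0}, q7→∅; now {q0, q1, q2, q6}.
Read '0': q0→∅, q1→{q6}, q2→{q3}, q6→{q0}; now {q0, q3, q6}.
Read '1': q0→{q2, q4, q7}, q3→{q3, q5}, q6→{q0, q8}; now {q0, q2, q3, q4, q5, q7, q8}.
Read '1': q0→{q2, q4, q7}, q2→{q1, q4}, q3→{q3, q5}, q4→{q1, q4, q6}, q5→{q4}, q7→{q4, q5, q7}, q8→∅; now {q1, q2, q3, q4, q5, q6, q7}.
Read '0': q1→{q6}, q2→{q3}, q3→∅, q4→{q1, q2}, q5→{q0, q6}, q6→{q0}, q7→∅; now {q0, q1, q2, q3, q6}.
Read '0': q0→∅, q1→{q6}, q2→{q3}, q3→∅, q6→{q0}; now {q0, q3, q6}.
Read '1': q0→{q2, q4, q7}, q3→{q3, q5}, q6→{q0, q8}; now {q0, q2, q3, q4, q5, q7, q8}.
The final set {q0, q2, q3, q4, q5, q7, q8} contains the accepting state q7.

Yes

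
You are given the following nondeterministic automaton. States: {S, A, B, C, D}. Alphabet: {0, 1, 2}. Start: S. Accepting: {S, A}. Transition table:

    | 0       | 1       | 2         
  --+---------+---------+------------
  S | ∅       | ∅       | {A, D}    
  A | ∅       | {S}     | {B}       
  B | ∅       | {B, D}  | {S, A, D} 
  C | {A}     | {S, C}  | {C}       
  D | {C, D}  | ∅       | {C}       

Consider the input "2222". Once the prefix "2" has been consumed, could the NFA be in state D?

Yes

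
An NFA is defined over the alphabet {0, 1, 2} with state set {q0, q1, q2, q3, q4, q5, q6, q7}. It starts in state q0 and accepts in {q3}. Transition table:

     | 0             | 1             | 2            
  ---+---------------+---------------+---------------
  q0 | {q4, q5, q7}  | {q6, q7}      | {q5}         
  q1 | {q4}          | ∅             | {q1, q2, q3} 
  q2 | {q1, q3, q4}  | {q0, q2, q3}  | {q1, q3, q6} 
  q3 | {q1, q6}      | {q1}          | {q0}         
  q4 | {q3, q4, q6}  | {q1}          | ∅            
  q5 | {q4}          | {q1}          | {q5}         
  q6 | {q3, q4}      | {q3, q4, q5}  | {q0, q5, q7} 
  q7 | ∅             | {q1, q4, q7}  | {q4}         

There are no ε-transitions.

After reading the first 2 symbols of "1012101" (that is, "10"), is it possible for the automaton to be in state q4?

Start in {q0}.
Read '1': {q0} → {q6, q7}.
Read '0': {q6, q7} → {q3, q4}.
State q4 is in {q3, q4}.

Yes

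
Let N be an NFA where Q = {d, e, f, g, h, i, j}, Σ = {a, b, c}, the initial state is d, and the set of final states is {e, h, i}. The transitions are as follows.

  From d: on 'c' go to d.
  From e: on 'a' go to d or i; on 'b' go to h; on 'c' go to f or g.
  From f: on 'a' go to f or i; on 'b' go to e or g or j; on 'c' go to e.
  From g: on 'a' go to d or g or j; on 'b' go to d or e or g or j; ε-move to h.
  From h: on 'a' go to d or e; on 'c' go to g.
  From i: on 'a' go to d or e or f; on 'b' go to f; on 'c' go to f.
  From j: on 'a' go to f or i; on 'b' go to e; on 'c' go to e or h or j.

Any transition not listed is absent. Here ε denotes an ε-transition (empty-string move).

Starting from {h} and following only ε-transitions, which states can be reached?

{h}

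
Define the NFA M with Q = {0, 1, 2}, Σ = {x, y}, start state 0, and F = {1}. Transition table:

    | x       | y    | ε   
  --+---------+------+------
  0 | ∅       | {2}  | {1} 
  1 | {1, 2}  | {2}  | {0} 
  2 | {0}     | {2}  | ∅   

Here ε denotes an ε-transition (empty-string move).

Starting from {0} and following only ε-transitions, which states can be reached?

{0, 1}

Begin with {0}.
ε-move 0 → 1; add 1.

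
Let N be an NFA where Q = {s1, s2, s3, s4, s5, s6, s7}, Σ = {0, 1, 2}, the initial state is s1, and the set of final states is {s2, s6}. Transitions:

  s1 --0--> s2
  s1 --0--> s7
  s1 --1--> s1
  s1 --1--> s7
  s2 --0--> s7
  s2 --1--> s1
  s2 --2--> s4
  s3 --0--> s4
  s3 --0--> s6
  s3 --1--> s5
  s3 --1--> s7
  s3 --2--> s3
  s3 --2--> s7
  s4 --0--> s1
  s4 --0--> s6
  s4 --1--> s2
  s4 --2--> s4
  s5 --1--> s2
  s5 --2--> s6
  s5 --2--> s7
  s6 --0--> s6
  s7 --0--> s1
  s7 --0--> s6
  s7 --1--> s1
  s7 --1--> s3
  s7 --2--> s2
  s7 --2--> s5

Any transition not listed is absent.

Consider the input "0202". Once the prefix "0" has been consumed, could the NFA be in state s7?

Yes

Start in {s1}.
Read '0': {s1} → {s2, s7}.
State s7 is in {s2, s7}.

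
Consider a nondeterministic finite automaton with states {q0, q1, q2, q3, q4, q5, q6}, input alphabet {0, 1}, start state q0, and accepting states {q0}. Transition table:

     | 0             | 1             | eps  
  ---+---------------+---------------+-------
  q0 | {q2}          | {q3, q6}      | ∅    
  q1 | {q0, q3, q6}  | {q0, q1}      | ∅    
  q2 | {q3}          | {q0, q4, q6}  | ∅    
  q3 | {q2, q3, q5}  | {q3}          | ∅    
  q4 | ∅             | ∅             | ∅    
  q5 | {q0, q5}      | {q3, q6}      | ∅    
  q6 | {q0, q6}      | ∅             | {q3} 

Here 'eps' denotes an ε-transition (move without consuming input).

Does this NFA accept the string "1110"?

No

Start in {q0}.
Read '1': {q0} → {q3, q6}.
Read '1': {q3, q6} → {q3}.
Read '1': {q3} → {q3}.
Read '0': {q3} → {q2, q3, q5}.
The final set {q2, q3, q5} contains no accepting state.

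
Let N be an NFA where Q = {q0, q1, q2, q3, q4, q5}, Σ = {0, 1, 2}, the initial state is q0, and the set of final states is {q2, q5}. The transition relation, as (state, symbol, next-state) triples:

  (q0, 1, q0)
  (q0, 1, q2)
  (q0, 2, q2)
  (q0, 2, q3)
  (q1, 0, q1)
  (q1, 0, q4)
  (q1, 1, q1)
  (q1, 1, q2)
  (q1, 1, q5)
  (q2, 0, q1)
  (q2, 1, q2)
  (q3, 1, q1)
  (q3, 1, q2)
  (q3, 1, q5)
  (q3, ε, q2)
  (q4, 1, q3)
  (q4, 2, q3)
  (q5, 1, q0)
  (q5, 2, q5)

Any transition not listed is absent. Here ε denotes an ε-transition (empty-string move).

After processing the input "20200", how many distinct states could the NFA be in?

0

Start in {q0}.
Read '2': q0→{q2, q3}; now {q2, q3}.
Read '0': q2→{q1}, q3→∅; now {q1}.
Read '2': q1→∅; now ∅.
The set is empty and remains empty for the remaining 2 symbols.
That set has 0 states.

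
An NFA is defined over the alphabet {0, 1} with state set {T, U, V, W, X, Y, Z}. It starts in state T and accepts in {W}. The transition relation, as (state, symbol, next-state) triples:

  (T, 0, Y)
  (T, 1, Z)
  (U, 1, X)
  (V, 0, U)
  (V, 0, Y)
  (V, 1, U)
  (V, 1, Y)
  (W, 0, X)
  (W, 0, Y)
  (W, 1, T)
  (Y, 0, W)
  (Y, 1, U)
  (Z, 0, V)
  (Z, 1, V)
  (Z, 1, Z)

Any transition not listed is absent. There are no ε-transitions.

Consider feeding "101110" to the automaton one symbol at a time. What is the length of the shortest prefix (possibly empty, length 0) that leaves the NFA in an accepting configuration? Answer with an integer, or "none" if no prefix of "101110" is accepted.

none

Start in {T}.
Read '1': {T} → {Z}.
Read '0': {Z} → {V}.
Read '1': {V} → {U, Y}.
Read '1': {U, Y} → {U, X}.
Read '1': {U, X} → {X}.
Read '0': {X} → ∅.
No reachable set along the way intersects F.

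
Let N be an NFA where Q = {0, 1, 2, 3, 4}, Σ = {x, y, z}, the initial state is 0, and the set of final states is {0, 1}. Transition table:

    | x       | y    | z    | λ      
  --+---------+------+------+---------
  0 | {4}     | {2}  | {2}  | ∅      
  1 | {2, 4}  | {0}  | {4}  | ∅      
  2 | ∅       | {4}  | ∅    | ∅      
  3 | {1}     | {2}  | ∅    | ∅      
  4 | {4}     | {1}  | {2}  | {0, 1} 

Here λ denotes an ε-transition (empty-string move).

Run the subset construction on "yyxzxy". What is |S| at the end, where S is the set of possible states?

Start in {0}.
Read 'y': 0→{2}; now {2}.
Read 'y': 2→{4}; union {4}; ε-closure = {0, 1, 4}.
Read 'x': 0→{4}, 1→{2, 4}, 4→{4}; union {2, 4}; ε-closure = {0, 1, 2, 4}.
Read 'z': 0→{2}, 1→{4}, 2→∅, 4→{2}; union {2, 4}; ε-closure = {0, 1, 2, 4}.
Read 'x': 0→{4}, 1→{2, 4}, 2→∅, 4→{4}; union {2, 4}; ε-closure = {0, 1, 2, 4}.
Read 'y': 0→{2}, 1→{0}, 2→{4}, 4→{1}; now {0, 1, 2, 4}.
That set has 4 states.

4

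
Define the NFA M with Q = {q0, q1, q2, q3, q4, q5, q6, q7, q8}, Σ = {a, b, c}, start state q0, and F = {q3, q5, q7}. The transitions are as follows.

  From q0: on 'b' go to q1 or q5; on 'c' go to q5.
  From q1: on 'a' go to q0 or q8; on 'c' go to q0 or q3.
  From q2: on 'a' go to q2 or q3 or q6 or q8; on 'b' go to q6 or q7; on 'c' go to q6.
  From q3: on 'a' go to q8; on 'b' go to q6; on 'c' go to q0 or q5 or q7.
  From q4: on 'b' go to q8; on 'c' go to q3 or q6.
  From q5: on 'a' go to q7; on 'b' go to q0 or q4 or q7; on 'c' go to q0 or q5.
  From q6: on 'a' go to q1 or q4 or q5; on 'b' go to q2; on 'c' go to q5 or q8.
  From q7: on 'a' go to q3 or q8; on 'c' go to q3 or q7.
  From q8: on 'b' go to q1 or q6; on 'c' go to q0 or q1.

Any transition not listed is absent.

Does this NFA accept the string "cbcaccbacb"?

Yes

Start in {q0}.
Read 'c': q0→{q5}; now {q5}.
Read 'b': q5→{q0, q4, q7}; now {q0, q4, q7}.
Read 'c': q0→{q5}, q4→{q3, q6}, q7→{q3, q7}; now {q3, q5, q6, q7}.
Read 'a': q3→{q8}, q5→{q7}, q6→{q1, q4, q5}, q7→{q3, q8}; now {q1, q3, q4, q5, q7, q8}.
Read 'c': q1→{q0, q3}, q3→{q0, q5, q7}, q4→{q3, q6}, q5→{q0, q5}, q7→{q3, q7}, q8→{q0, q1}; now {q0, q1, q3, q5, q6, q7}.
Read 'c': q0→{q5}, q1→{q0, q3}, q3→{q0, q5, q7}, q5→{q0, q5}, q6→{q5, q8}, q7→{q3, q7}; now {q0, q3, q5, q7, q8}.
Read 'b': q0→{q1, q5}, q3→{q6}, q5→{q0, q4, q7}, q7→∅, q8→{q1, q6}; now {q0, q1, q4, q5, q6, q7}.
Read 'a': q0→∅, q1→{q0, q8}, q4→∅, q5→{q7}, q6→{q1, q4, q5}, q7→{q3, q8}; now {q0, q1, q3, q4, q5, q7, q8}.
Read 'c': q0→{q5}, q1→{q0, q3}, q3→{q0, q5, q7}, q4→{q3, q6}, q5→{q0, q5}, q7→{q3, q7}, q8→{q0, q1}; now {q0, q1, q3, q5, q6, q7}.
Read 'b': q0→{q1, q5}, q1→∅, q3→{q6}, q5→{q0, q4, q7}, q6→{q2}, q7→∅; now {q0, q1, q2, q4, q5, q6, q7}.
The final set {q0, q1, q2, q4, q5, q6, q7} contains the accepting states q5, q7.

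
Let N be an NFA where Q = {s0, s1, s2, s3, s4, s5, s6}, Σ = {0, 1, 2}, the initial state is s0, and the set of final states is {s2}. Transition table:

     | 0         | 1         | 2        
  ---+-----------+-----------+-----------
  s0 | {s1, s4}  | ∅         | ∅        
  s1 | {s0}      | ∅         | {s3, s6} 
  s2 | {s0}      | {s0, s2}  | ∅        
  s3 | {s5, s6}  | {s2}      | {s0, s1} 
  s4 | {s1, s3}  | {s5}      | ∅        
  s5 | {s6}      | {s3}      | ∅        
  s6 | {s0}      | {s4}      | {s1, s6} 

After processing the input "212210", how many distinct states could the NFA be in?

0

Start in {s0}.
Read '2': s0→∅; now ∅.
The set is empty and remains empty for the remaining 5 symbols.
That set has 0 states.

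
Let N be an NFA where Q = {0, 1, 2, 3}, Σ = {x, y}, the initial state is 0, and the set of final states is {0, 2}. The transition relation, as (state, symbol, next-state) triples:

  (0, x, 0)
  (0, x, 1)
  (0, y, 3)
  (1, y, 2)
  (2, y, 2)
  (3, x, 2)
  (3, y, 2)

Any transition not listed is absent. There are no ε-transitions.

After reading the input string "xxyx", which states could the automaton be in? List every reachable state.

Start in {0}.
Read 'x': {0} → {0, 1}.
Read 'x': {0, 1} → {0, 1}.
Read 'y': {0, 1} → {2, 3}.
Read 'x': {2, 3} → {2}.

{2}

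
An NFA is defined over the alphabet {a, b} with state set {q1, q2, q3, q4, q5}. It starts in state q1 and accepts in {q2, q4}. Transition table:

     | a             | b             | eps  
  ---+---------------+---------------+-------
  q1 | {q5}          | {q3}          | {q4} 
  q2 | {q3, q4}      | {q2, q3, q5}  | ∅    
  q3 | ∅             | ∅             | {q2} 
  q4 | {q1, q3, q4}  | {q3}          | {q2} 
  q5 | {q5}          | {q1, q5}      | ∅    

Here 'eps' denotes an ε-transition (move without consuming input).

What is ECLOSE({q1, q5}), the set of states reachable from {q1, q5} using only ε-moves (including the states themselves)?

Begin with {q1, q5}.
ε-move q1 → q4; add q4.
ε-move q4 → q2; add q2.

{q1, q2, q4, q5}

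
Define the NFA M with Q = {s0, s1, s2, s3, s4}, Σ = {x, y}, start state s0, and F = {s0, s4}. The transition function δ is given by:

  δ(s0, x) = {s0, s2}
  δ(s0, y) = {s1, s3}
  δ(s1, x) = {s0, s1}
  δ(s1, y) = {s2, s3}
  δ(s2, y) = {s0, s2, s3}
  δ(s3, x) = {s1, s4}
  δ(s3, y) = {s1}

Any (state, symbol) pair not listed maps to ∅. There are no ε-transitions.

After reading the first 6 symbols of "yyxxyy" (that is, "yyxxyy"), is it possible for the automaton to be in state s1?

Start in {s0}.
Read 'y': s0→{s1, s3}; now {s1, s3}.
Read 'y': s1→{s2, s3}, s3→{s1}; now {s1, s2, s3}.
Read 'x': s1→{s0, s1}, s2→∅, s3→{s1, s4}; now {s0, s1, s4}.
Read 'x': s0→{s0, s2}, s1→{s0, s1}, s4→∅; now {s0, s1, s2}.
Read 'y': s0→{s1, s3}, s1→{s2, s3}, s2→{s0, s2, s3}; now {s0, s1, s2, s3}.
Read 'y': s0→{s1, s3}, s1→{s2, s3}, s2→{s0, s2, s3}, s3→{s1}; now {s0, s1, s2, s3}.
State s1 is in {s0, s1, s2, s3}.

Yes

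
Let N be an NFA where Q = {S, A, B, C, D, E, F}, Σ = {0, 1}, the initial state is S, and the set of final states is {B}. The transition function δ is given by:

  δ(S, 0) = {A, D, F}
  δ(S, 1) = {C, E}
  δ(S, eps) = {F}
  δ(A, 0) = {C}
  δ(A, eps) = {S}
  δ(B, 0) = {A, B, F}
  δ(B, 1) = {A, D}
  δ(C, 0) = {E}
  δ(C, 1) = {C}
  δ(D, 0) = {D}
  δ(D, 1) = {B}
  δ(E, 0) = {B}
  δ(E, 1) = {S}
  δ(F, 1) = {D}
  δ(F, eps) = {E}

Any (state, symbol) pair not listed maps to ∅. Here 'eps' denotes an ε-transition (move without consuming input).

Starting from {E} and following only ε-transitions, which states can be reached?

Begin with {E}.
No ε-moves leave this set, so the closure equals the set itself.

{E}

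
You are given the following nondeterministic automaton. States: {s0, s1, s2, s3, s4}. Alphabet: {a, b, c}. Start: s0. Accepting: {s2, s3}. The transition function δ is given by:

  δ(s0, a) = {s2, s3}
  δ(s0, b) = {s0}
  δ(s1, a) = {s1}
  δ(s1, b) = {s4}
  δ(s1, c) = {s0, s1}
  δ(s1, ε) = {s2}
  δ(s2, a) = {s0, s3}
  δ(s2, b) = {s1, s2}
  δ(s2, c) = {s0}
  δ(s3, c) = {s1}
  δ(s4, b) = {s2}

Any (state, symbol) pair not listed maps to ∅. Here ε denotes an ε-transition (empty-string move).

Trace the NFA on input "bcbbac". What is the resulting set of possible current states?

∅

Start in {s0}.
Read 'b': s0→{s0}; now {s0}.
Read 'c': s0→∅; now ∅.
The set is empty and remains empty for the remaining 4 symbols.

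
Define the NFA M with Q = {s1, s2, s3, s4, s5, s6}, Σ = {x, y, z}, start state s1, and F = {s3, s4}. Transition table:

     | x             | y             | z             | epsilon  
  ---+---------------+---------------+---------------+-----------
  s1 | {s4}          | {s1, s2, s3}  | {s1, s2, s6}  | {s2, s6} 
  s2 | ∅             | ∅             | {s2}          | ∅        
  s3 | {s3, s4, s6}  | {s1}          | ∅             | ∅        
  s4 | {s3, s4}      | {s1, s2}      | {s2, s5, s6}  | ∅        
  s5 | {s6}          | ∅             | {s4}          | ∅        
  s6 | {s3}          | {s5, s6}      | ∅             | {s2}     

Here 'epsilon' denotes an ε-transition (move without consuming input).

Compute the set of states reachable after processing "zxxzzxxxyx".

{s2, s3, s4, s6}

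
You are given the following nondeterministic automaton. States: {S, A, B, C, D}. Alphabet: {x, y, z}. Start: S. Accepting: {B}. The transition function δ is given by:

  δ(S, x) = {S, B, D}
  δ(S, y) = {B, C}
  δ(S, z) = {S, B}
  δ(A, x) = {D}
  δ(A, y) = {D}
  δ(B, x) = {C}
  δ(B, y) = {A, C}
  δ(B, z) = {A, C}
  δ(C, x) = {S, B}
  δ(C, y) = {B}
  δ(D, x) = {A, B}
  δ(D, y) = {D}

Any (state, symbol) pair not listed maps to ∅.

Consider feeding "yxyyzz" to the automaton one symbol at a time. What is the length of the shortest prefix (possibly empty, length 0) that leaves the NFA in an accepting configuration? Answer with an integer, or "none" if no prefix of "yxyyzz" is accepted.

Start in {S}.
Read 'y': {S} → {B, C}.
None of the earlier sets intersect F, but {B, C} does.

1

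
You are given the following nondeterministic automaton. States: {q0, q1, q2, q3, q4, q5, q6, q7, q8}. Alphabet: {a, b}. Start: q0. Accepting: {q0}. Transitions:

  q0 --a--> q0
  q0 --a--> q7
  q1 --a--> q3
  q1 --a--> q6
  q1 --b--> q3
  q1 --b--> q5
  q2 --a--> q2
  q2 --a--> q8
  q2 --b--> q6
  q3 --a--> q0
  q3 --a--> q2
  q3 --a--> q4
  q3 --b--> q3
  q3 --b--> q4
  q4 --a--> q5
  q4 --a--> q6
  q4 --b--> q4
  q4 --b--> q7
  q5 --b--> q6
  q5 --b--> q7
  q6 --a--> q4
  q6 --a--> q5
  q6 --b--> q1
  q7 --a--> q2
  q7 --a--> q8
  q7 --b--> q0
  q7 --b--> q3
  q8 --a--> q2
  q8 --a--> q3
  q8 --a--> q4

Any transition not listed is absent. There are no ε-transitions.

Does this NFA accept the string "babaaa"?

No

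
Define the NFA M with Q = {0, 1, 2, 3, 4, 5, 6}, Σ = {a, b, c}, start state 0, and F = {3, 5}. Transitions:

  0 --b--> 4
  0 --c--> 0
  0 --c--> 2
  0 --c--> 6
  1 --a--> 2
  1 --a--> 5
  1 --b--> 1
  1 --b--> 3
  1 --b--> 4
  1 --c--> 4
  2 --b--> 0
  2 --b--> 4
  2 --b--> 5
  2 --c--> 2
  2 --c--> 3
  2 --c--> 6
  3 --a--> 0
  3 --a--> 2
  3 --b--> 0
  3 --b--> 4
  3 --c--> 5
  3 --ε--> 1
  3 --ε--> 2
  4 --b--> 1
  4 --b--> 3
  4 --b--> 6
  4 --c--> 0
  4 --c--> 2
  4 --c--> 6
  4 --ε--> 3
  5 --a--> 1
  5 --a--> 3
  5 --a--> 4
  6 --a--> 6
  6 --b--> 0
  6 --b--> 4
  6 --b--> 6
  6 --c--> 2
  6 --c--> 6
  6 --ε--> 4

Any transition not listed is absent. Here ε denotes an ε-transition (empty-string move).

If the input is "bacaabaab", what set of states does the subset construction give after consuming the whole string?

Start in {0}.
Read 'b': 0→{4}; union {4}; ε-closure = {1, 2, 3, 4}.
Read 'a': 1→{2, 5}, 2→∅, 3→{0, 2}, 4→∅; now {0, 2, 5}.
Read 'c': 0→{0, 2, 6}, 2→{2, 3, 6}, 5→∅; union {0, 2, 3, 6}; ε-closure = {0, 1, 2, 3, 4, 6}.
Read 'a': 0→∅, 1→{2, 5}, 2→∅, 3→{0, 2}, 4→∅, 6→{6}; union {0, 2, 5, 6}; ε-closure = {0, 1, 2, 3, 4, 5, 6}.
Read 'a': 0→∅, 1→{2, 5}, 2→∅, 3→{0, 2}, 4→∅, 5→{1, 3, 4}, 6→{6}; now {0, 1, 2, 3, 4, 5, 6}.
Read 'b': 0→{4}, 1→{1, 3, 4}, 2→{0, 4, 5}, 3→{0, 4}, 4→{1, 3, 6}, 5→∅, 6→{0, 4, 6}; union {0, 1, 3, 4, 5, 6}; ε-closure = {0, 1, 2, 3, 4, 5, 6}.
Read 'a': 0→∅, 1→{2, 5}, 2→∅, 3→{0, 2}, 4→∅, 5→{1, 3, 4}, 6→{6}; now {0, 1, 2, 3, 4, 5, 6}.
Read 'a': 0→∅, 1→{2, 5}, 2→∅, 3→{0, 2}, 4→∅, 5→{1, 3, 4}, 6→{6}; now {0, 1, 2, 3, 4, 5, 6}.
Read 'b': 0→{4}, 1→{1, 3, 4}, 2→{0, 4, 5}, 3→{0, 4}, 4→{1, 3, 6}, 5→∅, 6→{0, 4, 6}; union {0, 1, 3, 4, 5, 6}; ε-closure = {0, 1, 2, 3, 4, 5, 6}.

{0, 1, 2, 3, 4, 5, 6}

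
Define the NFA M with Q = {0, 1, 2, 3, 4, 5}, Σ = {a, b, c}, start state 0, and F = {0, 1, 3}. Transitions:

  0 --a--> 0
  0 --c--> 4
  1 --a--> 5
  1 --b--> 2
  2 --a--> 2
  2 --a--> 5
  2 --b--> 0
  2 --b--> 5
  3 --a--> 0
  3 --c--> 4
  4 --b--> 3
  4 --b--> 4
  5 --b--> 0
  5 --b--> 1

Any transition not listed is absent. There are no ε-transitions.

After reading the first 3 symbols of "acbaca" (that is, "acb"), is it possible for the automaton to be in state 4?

Start in {0}.
Read 'a': 0→{0}; now {0}.
Read 'c': 0→{4}; now {4}.
Read 'b': 4→{3, 4}; now {3, 4}.
State 4 is in {3, 4}.

Yes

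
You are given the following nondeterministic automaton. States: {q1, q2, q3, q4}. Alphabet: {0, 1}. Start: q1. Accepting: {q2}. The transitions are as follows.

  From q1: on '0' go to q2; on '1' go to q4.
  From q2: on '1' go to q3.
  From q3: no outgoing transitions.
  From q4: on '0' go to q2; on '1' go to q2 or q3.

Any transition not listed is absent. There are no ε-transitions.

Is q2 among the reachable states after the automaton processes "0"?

Yes

Start in {q1}.
Read '0': {q1} → {q2}.
State q2 is in {q2}.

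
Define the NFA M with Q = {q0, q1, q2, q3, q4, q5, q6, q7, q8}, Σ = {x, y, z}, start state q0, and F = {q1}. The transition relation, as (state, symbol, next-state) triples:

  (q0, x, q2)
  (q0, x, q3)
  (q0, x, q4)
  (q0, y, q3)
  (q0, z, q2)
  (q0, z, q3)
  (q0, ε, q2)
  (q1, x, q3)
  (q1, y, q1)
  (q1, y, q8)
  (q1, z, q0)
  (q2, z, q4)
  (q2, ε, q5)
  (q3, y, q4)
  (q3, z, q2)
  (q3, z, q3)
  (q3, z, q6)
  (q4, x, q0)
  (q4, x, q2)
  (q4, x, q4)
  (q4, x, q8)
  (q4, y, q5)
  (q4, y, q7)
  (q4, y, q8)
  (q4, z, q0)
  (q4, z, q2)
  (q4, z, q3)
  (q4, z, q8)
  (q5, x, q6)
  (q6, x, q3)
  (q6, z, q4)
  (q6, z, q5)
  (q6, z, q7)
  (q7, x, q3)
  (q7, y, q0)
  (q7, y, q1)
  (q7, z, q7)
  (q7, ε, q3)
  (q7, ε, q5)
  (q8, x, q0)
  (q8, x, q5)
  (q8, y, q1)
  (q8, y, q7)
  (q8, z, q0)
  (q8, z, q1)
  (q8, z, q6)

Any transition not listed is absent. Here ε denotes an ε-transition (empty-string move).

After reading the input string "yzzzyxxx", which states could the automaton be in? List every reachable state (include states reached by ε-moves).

Start: ε-closure({q0}) = {q0, q2, q5}.
Read 'y': {q0, q2, q5} → {q3}.
Read 'z': {q3} → {q2, q3, q5, q6}.
Read 'z': {q2, q3, q5, q6} → {q2, q3, q4, q5, q6, q7}.
Read 'z': {q2, q3, q4, q5, q6, q7} → {q0, q2, q3, q4, q5, q6, q7, q8}.
Read 'y': {q0, q2, q3, q4, q5, q6, q7, q8} → {q0, q1, q2, q3, q4, q5, q7, q8}.
Read 'x': {q0, q1, q2, q3, q4, q5, q7, q8} → {q0, q2, q3, q4, q5, q6, q8}.
Read 'x': {q0, q2, q3, q4, q5, q6, q8} → {q0, q2, q3, q4, q5, q6, q8}.
Read 'x': {q0, q2, q3, q4, q5, q6, q8} → {q0, q2, q3, q4, q5, q6, q8}.

{q0, q2, q3, q4, q5, q6, q8}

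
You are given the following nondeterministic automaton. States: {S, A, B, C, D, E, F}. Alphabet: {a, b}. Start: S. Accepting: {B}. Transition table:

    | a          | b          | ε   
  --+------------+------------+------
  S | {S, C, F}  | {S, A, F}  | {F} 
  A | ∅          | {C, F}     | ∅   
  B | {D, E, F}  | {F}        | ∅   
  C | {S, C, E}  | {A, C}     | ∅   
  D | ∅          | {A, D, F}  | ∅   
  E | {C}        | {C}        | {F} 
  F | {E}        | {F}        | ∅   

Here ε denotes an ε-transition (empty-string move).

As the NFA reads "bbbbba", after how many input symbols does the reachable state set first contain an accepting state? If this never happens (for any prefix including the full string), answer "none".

none

Start: ε-closure({S}) = {S, F}.
Read 'b': S→{S, A, F}, F→{F}; now {S, A, F}.
Read 'b': S→{S, A, F}, A→{C, F}, F→{F}; now {S, A, C, F}.
Read 'b': S→{S, A, F}, A→{C, F}, C→{A, C}, F→{F}; now {S, A, C, F}.
Read 'b': S→{S, A, F}, A→{C, F}, C→{A, C}, F→{F}; now {S, A, C, F}.
Read 'b': S→{S, A, F}, A→{C, F}, C→{A, C}, F→{F}; now {S, A, C, F}.
Read 'a': S→{S, C, F}, A→∅, C→{S, C, E}, F→{E}; now {S, C, E, F}.
No reachable set along the way intersects F.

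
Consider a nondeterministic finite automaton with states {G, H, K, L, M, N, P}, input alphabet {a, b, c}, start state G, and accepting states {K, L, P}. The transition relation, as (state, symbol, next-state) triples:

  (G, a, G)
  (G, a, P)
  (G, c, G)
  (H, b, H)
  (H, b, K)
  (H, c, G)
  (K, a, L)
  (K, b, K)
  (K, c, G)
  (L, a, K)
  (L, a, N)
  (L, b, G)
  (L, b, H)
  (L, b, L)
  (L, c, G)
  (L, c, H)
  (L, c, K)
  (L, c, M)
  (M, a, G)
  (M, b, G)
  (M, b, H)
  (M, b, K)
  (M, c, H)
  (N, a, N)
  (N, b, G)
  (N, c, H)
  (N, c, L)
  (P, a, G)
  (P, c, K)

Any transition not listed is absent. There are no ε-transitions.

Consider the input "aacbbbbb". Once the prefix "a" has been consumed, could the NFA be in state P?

Start in {G}.
Read 'a': {G} → {G, P}.
State P is in {G, P}.

Yes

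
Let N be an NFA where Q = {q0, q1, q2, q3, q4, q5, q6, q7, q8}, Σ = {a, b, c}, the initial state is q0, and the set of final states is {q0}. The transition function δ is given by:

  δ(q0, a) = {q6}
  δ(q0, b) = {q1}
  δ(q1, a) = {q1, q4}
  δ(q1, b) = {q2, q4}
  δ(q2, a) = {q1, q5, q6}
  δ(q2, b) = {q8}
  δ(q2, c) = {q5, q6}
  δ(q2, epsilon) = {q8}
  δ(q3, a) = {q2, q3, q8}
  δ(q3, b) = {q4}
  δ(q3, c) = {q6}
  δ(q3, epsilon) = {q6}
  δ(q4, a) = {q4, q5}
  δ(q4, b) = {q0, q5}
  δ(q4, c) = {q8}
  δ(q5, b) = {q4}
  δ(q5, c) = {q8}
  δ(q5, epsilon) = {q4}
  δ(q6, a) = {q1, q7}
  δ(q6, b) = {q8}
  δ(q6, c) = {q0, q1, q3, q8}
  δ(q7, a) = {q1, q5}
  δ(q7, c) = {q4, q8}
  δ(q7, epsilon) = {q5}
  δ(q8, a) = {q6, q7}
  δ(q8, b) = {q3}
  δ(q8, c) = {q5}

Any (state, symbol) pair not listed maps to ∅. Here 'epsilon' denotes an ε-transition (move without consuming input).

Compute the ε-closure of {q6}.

Begin with {q6}.
No ε-moves leave this set, so the closure equals the set itself.

{q6}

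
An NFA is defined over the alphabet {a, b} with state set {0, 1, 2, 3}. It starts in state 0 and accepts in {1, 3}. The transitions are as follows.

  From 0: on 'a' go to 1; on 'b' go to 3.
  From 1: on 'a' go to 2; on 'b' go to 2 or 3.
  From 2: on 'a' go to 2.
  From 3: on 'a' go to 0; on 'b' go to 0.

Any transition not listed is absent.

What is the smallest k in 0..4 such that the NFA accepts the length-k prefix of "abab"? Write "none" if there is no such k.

1

Start in {0}.
Read 'a': 0→{1}; now {1}.
None of the earlier sets intersect F, but {1} does.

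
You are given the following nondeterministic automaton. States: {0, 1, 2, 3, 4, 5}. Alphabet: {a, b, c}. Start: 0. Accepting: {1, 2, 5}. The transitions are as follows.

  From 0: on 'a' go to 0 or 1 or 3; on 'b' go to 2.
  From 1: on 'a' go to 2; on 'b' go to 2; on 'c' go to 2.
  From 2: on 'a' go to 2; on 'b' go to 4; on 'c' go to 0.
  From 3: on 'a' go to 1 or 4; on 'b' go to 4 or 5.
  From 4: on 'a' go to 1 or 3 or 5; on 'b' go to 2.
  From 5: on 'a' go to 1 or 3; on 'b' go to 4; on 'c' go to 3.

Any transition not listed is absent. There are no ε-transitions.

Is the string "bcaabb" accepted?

Yes

Start in {0}.
Read 'b': {0} → {2}.
Read 'c': {2} → {0}.
Read 'a': {0} → {0, 1, 3}.
Read 'a': {0, 1, 3} → {0, 1, 2, 3, 4}.
Read 'b': {0, 1, 2, 3, 4} → {2, 4, 5}.
Read 'b': {2, 4, 5} → {2, 4}.
The final set {2, 4} contains the accepting state 2.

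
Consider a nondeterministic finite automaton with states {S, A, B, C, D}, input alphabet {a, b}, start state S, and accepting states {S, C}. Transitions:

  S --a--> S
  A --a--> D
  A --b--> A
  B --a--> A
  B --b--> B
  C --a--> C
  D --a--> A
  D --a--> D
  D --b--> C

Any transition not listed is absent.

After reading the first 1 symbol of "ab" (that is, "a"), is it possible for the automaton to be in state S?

Start in {S}.
Read 'a': S→{S}; now {S}.
State S is in {S}.

Yes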